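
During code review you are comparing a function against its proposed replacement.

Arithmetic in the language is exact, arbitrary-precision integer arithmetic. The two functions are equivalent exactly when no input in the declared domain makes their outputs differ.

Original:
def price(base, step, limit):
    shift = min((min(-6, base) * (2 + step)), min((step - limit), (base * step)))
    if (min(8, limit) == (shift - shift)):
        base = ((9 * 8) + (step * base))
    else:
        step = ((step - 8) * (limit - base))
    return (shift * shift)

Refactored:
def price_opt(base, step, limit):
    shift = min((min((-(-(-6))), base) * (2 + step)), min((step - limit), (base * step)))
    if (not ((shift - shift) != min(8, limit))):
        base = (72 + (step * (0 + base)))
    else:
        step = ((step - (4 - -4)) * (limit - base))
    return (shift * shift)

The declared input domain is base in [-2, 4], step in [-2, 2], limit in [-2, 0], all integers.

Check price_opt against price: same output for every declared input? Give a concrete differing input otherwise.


This is a faithful refactor — constant usage differs, plus boolean connective usage differs, plus comparison usage differs, plus arithmetic usage differs, but the computed results match everywhere.
One worked example (base=4, step=1, limit=-1) — price: shift=-18, then (min(8, limit) == (shift - shift)) is false, then step=35, then returns 324; price_opt: shift=-18, then (not ((shift - shift) != min(8, limit))) is false, then step=35, then returns 324; agreement on 324.
Every one of the 105 inputs gives matching results.
verdict: equivalent


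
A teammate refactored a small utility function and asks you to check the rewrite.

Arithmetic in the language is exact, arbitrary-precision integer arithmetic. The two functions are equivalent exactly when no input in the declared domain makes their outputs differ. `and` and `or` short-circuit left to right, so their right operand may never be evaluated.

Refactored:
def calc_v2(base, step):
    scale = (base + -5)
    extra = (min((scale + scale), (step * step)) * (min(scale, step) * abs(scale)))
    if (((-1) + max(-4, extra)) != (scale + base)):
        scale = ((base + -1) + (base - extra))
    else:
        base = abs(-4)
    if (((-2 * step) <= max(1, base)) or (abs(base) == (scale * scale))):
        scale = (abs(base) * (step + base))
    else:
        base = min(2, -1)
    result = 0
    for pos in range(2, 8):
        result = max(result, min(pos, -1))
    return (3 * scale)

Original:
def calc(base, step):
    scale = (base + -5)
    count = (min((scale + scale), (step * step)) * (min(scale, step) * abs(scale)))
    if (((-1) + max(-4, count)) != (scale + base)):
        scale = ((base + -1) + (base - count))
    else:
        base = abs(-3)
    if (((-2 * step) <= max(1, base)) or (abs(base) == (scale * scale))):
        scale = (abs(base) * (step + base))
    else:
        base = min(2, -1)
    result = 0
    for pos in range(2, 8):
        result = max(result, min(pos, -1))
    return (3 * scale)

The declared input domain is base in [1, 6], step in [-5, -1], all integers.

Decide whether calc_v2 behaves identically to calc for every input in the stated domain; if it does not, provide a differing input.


base=4, step=-2 yields -3 from calc but 24 from calc_v2.
verdict: not equivalent; witness: base=4, step=-2


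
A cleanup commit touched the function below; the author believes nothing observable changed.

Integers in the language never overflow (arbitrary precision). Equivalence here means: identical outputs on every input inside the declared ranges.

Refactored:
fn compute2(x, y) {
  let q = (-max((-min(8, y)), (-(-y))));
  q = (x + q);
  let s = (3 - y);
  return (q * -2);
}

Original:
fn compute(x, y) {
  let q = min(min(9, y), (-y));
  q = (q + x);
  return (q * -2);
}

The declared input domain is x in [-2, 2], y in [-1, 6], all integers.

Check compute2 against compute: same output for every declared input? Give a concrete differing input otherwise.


Equivalent. The one real change (`9` became `8`) has no effect anywhere in the declared ranges.
Sweeping the whole domain (40 inputs) finds no disagreement.
One worked example (x=0, y=6) — compute: q=-6, then q=-6, then returns 12; compute2: q=-6, then q=-6, then s=-3, then returns 12; agreement on 12.
verdict: equivalent


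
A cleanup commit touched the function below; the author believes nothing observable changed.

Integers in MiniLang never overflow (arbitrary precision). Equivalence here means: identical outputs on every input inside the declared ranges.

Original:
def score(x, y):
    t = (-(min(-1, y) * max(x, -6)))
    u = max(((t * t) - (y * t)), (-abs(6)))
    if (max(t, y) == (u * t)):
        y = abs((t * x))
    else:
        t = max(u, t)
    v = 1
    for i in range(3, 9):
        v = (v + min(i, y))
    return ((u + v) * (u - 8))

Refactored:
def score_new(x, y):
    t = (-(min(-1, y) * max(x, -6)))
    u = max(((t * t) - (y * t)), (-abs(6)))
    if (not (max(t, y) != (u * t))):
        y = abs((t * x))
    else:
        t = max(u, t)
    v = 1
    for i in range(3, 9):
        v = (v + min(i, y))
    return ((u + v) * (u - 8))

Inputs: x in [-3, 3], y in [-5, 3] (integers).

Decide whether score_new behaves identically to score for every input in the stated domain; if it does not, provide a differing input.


Differences: boolean connective usage differs, comparison usage differs — yet all 63 inputs agree.
verdict: equivalent


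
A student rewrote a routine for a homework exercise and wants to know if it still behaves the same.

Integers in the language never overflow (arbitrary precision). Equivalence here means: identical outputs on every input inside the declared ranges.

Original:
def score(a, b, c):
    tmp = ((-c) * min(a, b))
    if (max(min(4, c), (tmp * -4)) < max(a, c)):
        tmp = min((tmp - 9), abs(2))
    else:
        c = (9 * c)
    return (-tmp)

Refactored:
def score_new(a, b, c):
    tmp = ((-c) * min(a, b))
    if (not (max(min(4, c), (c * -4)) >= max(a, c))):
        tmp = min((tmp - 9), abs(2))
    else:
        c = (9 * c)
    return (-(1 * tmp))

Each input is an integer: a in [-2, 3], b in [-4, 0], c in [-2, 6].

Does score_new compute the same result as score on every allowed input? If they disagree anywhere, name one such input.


Evaluate both at a=1, b=0, c=-2.
score: tmp := 0 | (max(min(4, c), (tmp * -4)) < max(a, c)): true | tmp := -9 | result 9
score_new: tmp := 0 | (not (max(min(4, c), (c * -4)) >= max(a, c))): false | c := -18 | result 0
9 and 0 differ, so these are not the same function on this domain.
verdict: not equivalent; witness: a=1, b=0, c=-2


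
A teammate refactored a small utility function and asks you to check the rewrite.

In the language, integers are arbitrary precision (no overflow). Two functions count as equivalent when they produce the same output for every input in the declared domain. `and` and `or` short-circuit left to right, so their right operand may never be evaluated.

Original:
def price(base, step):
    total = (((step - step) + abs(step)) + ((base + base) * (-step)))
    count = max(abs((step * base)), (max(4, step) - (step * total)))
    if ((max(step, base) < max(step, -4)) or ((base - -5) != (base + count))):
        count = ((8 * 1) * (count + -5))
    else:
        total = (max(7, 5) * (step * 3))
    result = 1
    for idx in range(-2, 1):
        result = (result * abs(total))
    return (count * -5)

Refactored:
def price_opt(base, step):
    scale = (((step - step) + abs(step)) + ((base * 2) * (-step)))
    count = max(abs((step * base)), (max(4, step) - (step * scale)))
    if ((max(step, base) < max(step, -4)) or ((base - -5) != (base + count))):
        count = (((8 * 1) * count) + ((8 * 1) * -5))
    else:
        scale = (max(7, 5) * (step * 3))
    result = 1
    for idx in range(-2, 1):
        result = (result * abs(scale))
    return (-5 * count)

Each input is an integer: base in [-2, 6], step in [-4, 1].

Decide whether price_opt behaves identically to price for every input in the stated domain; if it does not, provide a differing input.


Behavior is preserved: although constant usage differs; and local variable names differ; and arithmetic usage differs, the outputs never diverge.
Spot check at base=1, step=-3 — price: total becomes 9; next count becomes 31; next ((max(step, base) < max(step, -4)) or ((base - -5) != (base + count))) evaluates to true; next count becomes 208; next result becomes 1; next at idx=-2:; next result becomes 9; next at idx=-1:; next result becomes 81; next at idx=0:; next result becomes 729; next final value -1040. price_opt: scale becomes 9; next count becomes 31; next ((max(step, base) < max(step, -4)) or ((base - -5) != (base + count))) evaluates to true; next count becomes 208; next result becomes 1; next at idx=-2:; next result becomes 9; next at idx=-1:; next result becomes 81; next at idx=0:; next result becomes 729; next final value -1040. Both give -1040.
Every one of the 54 inputs gives matching results.
verdict: equivalent


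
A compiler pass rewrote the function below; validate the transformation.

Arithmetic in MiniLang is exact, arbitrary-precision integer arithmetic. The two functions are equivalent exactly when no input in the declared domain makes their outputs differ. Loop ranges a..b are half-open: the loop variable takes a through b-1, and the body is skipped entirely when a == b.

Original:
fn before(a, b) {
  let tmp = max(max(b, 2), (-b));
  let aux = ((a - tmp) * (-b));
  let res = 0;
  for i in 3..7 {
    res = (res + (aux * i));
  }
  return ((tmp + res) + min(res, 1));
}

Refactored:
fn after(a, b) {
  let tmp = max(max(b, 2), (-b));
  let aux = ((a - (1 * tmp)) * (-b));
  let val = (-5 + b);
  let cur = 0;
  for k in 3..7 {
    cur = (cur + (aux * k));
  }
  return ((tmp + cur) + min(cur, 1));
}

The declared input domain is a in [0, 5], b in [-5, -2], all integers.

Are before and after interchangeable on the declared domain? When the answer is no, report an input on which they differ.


Although constant usage differs; arithmetic usage differs; local variable names differ; statement counts differ, 24/24 inputs agree.
verdict: equivalent


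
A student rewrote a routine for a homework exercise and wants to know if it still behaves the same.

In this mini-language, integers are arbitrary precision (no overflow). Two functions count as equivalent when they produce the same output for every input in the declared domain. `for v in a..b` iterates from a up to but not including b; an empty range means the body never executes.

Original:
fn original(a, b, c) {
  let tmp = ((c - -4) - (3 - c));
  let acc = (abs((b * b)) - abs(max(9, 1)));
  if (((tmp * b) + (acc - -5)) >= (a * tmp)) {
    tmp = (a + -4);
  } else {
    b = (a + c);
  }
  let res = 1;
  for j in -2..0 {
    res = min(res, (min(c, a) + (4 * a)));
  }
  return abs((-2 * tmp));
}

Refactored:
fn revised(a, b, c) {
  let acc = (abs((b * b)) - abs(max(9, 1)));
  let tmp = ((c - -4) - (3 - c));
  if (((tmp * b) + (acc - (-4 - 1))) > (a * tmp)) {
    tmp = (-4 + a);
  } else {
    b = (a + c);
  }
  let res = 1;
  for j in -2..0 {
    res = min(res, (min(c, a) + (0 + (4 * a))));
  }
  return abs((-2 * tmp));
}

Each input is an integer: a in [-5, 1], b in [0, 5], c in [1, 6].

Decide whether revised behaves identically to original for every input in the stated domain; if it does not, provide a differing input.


The rewrite breaks on a=0, b=1, c=1, where the results are 8 and 6.
original: tmp = 3; acc = -8; (((tmp * b) + (acc - -5)) >= (a * tmp)) -> true; tmp = -4; res = 1; [j=-2]; res = 0; [j=-1]; res = 0; return 8
revised: acc = -8; tmp = 3; (((tmp * b) + (acc - (-4 - 1))) > (a * tmp)) -> false; b = 1; res = 1; [j=-2]; res = 0; [j=-1]; res = 0; return 6
verdict: not equivalent; witness: a=0, b=1, c=1


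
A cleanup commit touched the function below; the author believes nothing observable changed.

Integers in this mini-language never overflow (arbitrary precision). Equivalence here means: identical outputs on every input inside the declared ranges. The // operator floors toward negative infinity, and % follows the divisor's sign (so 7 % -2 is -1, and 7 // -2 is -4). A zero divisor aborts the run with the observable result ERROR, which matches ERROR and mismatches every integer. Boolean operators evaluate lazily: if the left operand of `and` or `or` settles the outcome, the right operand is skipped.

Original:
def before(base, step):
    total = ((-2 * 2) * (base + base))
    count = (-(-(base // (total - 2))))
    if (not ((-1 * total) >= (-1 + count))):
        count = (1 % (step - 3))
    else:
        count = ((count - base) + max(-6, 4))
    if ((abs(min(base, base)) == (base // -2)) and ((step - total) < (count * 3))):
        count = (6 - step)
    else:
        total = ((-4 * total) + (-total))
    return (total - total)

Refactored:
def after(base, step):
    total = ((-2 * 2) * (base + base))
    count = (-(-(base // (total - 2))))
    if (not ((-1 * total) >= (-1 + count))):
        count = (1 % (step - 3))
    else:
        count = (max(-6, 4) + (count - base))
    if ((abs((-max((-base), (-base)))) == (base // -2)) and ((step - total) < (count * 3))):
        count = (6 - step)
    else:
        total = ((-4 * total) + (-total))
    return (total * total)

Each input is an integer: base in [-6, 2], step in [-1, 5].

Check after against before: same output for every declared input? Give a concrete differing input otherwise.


Take base=-6, step=-1.
before: total=48, then count=-1, then (not ((-1 * total) >= (-1 + count))) is true, then count=-3, then ((abs(min(base, base)) == (base // -2)) and ((step - total) < (count * 3))) is false, then total=-240, then returns 0
after: total=48, then count=-1, then (not ((-1 * total) >= (-1 + count))) is true, then count=-3, then ((abs((-max((-base), (-base)))) == (base // -2)) and ((step - total) < (count * 3))) is false, then total=-240, then returns 57600
0 and 57600 differ, so these are not the same function on this domain.
verdict: not equivalent; witness: base=-6, step=-1


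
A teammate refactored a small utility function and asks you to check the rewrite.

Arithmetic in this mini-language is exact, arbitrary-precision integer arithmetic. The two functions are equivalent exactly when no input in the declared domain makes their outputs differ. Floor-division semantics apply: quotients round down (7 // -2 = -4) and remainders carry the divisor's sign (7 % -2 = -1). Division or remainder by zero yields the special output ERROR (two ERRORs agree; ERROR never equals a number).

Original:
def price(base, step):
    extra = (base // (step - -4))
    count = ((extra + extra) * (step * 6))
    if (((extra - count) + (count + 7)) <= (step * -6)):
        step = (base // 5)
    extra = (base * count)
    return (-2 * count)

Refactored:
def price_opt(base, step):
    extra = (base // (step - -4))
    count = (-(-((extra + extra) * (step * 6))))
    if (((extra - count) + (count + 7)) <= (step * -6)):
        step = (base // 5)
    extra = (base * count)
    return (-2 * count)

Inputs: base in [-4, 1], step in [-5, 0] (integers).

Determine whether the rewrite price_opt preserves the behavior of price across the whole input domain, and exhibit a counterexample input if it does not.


Differences: same computation, different form — yet all 36 inputs agree.
verdict: equivalent


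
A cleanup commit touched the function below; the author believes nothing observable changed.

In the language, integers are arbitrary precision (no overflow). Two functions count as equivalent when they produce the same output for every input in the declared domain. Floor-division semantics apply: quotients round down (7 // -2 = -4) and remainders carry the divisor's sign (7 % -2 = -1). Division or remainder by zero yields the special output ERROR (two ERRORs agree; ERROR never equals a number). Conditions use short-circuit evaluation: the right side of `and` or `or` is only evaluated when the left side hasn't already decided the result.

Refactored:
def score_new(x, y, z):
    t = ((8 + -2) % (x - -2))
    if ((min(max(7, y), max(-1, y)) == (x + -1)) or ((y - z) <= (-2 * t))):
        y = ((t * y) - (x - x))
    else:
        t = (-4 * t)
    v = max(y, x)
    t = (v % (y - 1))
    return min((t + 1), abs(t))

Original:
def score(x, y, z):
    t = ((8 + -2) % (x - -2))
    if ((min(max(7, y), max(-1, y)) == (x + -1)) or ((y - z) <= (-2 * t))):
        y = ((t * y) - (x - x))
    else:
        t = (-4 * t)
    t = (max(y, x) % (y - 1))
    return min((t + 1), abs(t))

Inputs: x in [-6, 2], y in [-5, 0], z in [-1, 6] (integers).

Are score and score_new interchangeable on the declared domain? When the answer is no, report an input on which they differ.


Equivalent — the differences include local variable names differ; statement counts differ, yet no declared input distinguishes the two.
As a probe, take x=-1, y=-4, z=5: score runs t := 0 | ((min(max(7, y), max(-1, y)) == (x + -1)) or ((y - z) <= (-2 * t))): true | y := 0 | t := 0 | result 0; score_new runs t := 0 | ((min(max(7, y), max(-1, y)) == (x + -1)) or ((y - z) <= (-2 * t))): true | y := 0 | v := 0 | t := 0 | result 0; both end at 0.
Every one of the 432 inputs gives matching results.
verdict: equivalent


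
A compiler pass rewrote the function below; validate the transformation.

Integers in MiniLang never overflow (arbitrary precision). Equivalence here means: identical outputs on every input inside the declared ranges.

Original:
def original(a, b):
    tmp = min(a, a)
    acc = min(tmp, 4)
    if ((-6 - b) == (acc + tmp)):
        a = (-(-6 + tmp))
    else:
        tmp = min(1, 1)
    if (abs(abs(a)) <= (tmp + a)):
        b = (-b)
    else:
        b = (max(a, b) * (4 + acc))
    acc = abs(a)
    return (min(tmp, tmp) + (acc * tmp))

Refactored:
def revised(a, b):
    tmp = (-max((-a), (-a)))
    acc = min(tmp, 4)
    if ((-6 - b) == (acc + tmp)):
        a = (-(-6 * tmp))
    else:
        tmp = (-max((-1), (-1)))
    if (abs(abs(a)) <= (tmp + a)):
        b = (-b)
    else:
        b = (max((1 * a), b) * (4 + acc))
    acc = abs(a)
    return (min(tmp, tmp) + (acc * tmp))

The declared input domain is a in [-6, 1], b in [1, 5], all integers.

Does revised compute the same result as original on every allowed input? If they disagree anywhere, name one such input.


The rewrite breaks on a=-5, b=4, where the results are -60 and -155.
original: tmp becomes -5; next acc becomes -5; next ((-6 - b) == (acc + tmp)) evaluates to true; next a becomes 11; next (abs(abs(a)) <= (tmp + a)) evaluates to false; next b becomes -11; next acc becomes 11; next final value -60
revised: tmp becomes -5; next acc becomes -5; next ((-6 - b) == (acc + tmp)) evaluates to true; next a becomes -30; next (abs(abs(a)) <= (tmp + a)) evaluates to false; next b becomes -4; next acc becomes 30; next final value -155
verdict: not equivalent; witness: a=-5, b=4


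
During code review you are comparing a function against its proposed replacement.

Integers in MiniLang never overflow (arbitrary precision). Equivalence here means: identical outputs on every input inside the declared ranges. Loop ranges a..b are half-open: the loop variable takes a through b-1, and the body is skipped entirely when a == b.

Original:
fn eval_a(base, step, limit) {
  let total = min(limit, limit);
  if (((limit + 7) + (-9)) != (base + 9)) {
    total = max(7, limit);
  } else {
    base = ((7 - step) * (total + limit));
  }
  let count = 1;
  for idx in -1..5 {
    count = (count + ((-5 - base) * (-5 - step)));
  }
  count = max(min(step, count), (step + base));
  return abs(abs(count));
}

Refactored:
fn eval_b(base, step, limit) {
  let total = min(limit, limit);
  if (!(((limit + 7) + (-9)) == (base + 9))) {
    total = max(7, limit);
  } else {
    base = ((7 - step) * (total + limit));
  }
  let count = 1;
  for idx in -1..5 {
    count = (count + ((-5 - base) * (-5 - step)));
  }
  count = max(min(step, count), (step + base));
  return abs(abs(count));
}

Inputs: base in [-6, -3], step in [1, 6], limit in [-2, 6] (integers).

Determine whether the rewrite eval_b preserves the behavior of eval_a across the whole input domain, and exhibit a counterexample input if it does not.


The two are interchangeable: boolean connective usage differs; comparison usage differs, and every declared input agrees.
One worked example (base=-6, step=5, limit=2) — eval_a: total = 2; (((limit + 7) + (-9)) != (base + 9)) -> true; total = 7; count = 1; [idx=-1]; count = -9; [idx=0]; count = -19; [idx=1]; count = -29; [idx=2]; count = -39; [idx=3]; count = -49; [idx=4]; count = -59; count = -1; return 1; eval_b: total = 2; (!(((limit + 7) + (-9)) == (base + 9))) -> true; total = 7; count = 1; [idx=-1]; count = -9; [idx=0]; count = -19; [idx=1]; count = -29; [idx=2]; count = -39; [idx=3]; count = -49; [idx=4]; count = -59; count = -1; return 1; agreement on 1.
Every one of the 216 inputs gives matching results.
verdict: equivalent


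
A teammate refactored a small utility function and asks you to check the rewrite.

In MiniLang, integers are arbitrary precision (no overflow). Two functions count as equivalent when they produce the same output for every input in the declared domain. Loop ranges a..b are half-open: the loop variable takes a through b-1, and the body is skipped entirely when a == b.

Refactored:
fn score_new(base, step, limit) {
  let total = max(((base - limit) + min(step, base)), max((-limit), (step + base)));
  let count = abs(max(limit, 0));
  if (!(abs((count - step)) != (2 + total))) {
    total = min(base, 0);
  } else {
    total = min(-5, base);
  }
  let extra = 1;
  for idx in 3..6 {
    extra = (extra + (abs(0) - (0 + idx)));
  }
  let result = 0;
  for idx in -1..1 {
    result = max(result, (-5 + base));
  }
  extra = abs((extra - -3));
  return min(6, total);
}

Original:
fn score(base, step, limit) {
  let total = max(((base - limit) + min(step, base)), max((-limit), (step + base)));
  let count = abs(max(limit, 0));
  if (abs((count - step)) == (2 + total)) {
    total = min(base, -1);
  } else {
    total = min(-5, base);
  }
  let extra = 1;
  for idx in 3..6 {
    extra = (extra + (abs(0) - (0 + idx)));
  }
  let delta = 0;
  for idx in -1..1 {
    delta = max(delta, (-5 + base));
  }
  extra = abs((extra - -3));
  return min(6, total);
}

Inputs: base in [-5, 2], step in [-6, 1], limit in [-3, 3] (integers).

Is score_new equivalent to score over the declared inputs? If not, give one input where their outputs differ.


On input base=0, step=-5, limit=-3, score returns -1 while score_new returns 0.
verdict: not equivalent; witness: base=0, step=-5, limit=-3


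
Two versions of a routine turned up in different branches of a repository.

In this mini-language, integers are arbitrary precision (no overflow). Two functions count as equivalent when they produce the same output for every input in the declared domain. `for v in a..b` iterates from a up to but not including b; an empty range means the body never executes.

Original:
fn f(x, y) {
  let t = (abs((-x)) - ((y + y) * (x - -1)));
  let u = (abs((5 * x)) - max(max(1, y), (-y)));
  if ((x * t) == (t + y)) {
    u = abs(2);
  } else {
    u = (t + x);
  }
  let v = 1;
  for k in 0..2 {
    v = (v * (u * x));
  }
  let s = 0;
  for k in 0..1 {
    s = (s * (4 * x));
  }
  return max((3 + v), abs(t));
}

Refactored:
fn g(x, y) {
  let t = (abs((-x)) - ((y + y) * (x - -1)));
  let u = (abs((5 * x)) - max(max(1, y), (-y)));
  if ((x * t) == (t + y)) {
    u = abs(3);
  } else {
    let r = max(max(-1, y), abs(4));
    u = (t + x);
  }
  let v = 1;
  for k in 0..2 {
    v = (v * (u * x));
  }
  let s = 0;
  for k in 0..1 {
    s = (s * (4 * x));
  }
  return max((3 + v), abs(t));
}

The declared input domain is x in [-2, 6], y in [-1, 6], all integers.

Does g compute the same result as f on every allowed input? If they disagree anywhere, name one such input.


Take x=1, y=0.
f: t becomes 1; next u becomes 4; next ((x * t) == (t + y)) evaluates to true; next u becomes 2; next v becomes 1; next at k=0:; next v becomes 2; next at k=1:; next v becomes 4; next s becomes 0; next at k=0:; next s becomes 0; next final value 7
g: t becomes 1; next u becomes 4; next ((x * t) == (t + y)) evaluates to true; next u becomes 3; next v becomes 1; next at k=0:; next v becomes 3; next at k=1:; next v becomes 9; next s becomes 0; next at k=0:; next s becomes 0; next final value 12
7 vs 12 — the two versions disagree here.
verdict: not equivalent; witness: x=1, y=0


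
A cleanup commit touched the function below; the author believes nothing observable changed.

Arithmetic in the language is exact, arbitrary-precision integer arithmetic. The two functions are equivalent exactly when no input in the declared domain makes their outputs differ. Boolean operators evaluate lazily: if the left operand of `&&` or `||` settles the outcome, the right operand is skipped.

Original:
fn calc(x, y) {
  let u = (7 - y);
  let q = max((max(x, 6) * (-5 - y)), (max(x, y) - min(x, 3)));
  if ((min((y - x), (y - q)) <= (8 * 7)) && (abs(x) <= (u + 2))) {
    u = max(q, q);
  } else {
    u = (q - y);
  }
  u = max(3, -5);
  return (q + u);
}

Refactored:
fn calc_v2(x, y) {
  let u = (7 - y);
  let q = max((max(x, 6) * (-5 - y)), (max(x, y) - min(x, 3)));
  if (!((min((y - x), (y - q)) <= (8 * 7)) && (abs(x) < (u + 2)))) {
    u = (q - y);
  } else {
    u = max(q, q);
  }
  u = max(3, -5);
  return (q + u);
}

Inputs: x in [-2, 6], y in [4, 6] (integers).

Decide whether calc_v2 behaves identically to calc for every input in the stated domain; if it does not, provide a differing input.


The suspicious edit (`(abs(x) <= (u + 2))` became `(abs(x) < (u + 2))`) never changes the result for any input inside the declared domain.
As a probe, take x=-1, y=4: calc runs u := 3 | q := 5 | ((min((y - x), (y - q)) <= (8 * 7)) && (abs(x) <= (u + 2))): true | u := 5 | u := 3 | result 8; calc_v2 runs u := 3 | q := 5 | (!((min((y - x), (y - q)) <= (8 * 7)) && (abs(x) < (u + 2)))): false | u := 5 | u := 3 | result 8; both end at 8.
Across all 27 domain points the two functions coincide.
verdict: equivalent


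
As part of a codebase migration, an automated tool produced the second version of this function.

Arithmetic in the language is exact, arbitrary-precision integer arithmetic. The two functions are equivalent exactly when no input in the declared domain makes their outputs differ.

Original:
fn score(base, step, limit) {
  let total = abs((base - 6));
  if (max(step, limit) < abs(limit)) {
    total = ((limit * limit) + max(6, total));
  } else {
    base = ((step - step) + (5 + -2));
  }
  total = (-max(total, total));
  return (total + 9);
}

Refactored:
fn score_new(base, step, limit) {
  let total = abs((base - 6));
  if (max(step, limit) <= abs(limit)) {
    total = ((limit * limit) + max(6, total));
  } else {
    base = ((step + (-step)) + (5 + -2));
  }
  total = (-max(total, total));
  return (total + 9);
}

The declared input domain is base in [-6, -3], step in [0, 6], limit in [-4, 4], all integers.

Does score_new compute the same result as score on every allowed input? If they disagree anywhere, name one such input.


There is a counterexample at base=-6, step=0, limit=1: -3 on one side, -4 on the other.
score: total becomes 12; next (max(step, limit) < abs(limit)) evaluates to false; next base becomes 3; next total becomes -12; next final value -3
score_new: total becomes 12; next (max(step, limit) <= abs(limit)) evaluates to true; next total becomes 13; next total becomes -13; next final value -4
verdict: not equivalent; witness: base=-6, step=0, limit=1


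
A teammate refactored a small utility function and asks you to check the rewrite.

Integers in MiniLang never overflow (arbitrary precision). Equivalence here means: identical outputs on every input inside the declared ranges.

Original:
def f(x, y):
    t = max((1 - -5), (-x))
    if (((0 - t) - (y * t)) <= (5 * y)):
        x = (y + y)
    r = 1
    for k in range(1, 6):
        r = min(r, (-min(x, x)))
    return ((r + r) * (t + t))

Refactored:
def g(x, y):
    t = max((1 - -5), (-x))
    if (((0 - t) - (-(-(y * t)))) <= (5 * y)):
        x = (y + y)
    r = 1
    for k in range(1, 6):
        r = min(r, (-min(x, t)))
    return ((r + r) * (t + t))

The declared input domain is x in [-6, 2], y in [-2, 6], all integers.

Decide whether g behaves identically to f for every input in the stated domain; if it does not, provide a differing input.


These are not equivalent — on x=-6, y=4 the outputs split (-192 vs -144).
f: t = 6; (((0 - t) - (y * t)) <= (5 * y)) -> true; x = 8; r = 1; [k=1]; r = -8; [k=2]; r = -8; [k=3]; r = -8; [k=4]; r = -8; [k=5]; r = -8; return -192
g: t = 6; (((0 - t) - (-(-(y * t)))) <= (5 * y)) -> true; x = 8; r = 1; [k=1]; r = -6; [k=2]; r = -6; [k=3]; r = -6; [k=4]; r = -6; [k=5]; r = -6; return -144
verdict: not equivalent; witness: x=-6, y=4


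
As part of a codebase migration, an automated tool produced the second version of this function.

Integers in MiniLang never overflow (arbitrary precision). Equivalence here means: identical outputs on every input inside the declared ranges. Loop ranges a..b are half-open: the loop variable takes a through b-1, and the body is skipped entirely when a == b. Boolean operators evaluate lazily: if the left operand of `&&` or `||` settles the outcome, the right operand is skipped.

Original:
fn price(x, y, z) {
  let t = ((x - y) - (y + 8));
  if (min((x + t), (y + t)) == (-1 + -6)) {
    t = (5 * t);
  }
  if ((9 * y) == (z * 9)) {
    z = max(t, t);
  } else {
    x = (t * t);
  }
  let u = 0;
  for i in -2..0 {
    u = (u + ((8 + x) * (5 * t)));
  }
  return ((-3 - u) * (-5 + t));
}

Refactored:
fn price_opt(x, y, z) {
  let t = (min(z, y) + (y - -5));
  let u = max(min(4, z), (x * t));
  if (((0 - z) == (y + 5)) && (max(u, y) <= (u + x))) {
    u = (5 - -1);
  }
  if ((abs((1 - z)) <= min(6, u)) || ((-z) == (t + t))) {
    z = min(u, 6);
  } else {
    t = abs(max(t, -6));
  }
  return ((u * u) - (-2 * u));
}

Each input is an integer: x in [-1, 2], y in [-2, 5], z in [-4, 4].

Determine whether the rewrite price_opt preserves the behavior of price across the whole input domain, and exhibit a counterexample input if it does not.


The rewrite breaks on x=-1, y=-2, z=-4, where the results are -4747410 and 3.
price: t := -5 | (min((x + t), (y + t)) == (-1 + -6)): true | t := -25 | ((9 * y) == (z * 9)): false | x := 625 | u := 0 | iter i=-2: | u := -79125 | iter i=-1: | u := -158250 | result -4747410
price_opt: t := -1 | u := 1 | (((0 - z) == (y + 5)) && (max(u, y) <= (u + x))): false | ((abs((1 - z)) <= min(6, u)) || ((-z) == (t + t))): false | t := 1 | result 3
verdict: not equivalent; witness: x=-1, y=-2, z=-4


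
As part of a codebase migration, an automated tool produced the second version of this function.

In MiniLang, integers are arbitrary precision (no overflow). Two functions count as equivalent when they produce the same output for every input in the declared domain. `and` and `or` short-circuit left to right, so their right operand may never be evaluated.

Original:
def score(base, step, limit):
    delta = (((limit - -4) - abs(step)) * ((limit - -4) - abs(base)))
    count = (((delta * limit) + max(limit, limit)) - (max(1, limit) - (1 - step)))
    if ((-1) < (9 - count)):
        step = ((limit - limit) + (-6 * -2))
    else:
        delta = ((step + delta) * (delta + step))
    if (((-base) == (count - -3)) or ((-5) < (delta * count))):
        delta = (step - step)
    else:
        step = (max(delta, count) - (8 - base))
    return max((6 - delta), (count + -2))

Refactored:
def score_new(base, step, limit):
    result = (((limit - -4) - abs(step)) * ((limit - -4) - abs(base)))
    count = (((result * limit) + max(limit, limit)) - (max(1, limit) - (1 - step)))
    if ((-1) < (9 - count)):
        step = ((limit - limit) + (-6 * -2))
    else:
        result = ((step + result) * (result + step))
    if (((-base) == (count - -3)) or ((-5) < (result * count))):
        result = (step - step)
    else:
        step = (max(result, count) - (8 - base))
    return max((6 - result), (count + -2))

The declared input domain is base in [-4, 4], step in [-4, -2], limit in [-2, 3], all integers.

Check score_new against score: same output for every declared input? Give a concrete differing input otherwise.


Behavior is preserved: although local variable names differ, the outputs never diverge.
Spot check at base=-3, step=-4, limit=1 — score: delta=2, then count=7, then ((-1) < (9 - count)) is true, then step=12, then (((-base) == (count - -3)) or ((-5) < (delta * count))) is true, then delta=0, then returns 6. score_new: result=2, then count=7, then ((-1) < (9 - count)) is true, then step=12, then (((-base) == (count - -3)) or ((-5) < (result * count))) is true, then result=0, then returns 6. Both give 6.
Checked all 162 inputs in the declared domain: the outputs agree on every one.
verdict: equivalent


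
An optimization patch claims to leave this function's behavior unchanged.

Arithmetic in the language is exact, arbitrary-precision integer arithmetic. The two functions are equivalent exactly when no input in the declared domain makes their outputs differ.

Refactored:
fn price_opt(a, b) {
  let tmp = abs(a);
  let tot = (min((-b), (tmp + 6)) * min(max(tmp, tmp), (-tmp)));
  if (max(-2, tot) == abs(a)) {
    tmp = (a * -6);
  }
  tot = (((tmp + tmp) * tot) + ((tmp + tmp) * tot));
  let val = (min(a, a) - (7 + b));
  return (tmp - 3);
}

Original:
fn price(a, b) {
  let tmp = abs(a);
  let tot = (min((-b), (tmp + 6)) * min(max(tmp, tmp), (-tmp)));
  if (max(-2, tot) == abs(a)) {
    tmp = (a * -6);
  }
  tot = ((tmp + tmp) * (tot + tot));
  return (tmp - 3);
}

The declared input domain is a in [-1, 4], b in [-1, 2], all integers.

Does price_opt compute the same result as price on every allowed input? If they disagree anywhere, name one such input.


The two are interchangeable: arithmetic usage differs; constant usage differs; min/max/abs usage differs; statement counts differ; local variable names differ, and every declared input agrees.
As a probe, take a=4, b=2: price runs tmp := 4 | tot := 8 | (max(-2, tot) == abs(a)): false | tot := 128 | result 1; price_opt runs tmp := 4 | tot := 8 | (max(-2, tot) == abs(a)): false | tot := 128 | val := -5 | result 1; both end at 1.
Every one of the 24 inputs gives matching results.
verdict: equivalent


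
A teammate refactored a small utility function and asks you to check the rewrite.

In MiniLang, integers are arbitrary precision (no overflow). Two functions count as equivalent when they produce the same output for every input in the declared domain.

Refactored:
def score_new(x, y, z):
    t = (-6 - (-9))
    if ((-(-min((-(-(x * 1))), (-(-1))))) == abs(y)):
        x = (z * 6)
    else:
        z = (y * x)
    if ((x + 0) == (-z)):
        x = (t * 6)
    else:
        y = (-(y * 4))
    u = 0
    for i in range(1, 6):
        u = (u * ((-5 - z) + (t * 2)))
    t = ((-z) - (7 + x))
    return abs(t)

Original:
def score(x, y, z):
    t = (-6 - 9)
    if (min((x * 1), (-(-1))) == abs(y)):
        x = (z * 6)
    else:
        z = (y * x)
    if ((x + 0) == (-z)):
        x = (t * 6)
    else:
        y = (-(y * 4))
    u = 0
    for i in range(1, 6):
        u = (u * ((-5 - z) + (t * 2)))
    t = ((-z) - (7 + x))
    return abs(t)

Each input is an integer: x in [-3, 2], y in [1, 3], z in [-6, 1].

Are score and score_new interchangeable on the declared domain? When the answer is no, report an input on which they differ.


Try x=0, y=1, z=-6.
score: t = -15; (min((x * 1), (-(-1))) == abs(y)) -> false; z = 0; ((x + 0) == (-z)) -> true; x = -90; u = 0; [i=1]; u = 0; [i=2]; u = 0; [i=3]; u = 0; [i=4]; u = 0; [i=5]; u = 0; t = 83; return 83
score_new: t = 3; ((-(-min((-(-(x * 1))), (-(-1))))) == abs(y)) -> false; z = 0; ((x + 0) == (-z)) -> true; x = 18; u = 0; [i=1]; u = 0; [i=2]; u = 0; [i=3]; u = 0; [i=4]; u = 0; [i=5]; u = 0; t = -25; return 25
83 vs 25 — the two versions disagree here.
verdict: not equivalent; witness: x=0, y=1, z=-6


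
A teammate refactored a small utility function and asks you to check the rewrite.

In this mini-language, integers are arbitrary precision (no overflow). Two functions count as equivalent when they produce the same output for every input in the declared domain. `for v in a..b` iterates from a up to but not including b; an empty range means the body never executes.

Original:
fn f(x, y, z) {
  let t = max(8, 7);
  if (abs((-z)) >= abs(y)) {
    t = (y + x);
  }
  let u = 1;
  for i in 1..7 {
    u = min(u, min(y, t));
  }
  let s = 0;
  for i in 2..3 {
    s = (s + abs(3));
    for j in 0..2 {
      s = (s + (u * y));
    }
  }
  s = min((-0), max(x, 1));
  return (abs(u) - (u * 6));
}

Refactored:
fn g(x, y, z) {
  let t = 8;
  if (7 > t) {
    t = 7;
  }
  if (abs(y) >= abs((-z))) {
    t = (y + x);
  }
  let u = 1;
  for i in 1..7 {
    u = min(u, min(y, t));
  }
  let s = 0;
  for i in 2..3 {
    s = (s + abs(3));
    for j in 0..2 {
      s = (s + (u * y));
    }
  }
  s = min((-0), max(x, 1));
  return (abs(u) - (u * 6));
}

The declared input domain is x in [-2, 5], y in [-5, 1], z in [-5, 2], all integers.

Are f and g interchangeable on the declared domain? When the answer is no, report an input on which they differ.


Not equivalent: x=-2, y=-5, z=-4 separates them (35 vs 49).
f: t := 8 | (abs((-z)) >= abs(y)): false | u := 1 | iter i=1: | u := -5 | iter i=2: | u := -5 | iter i=3: | u := -5 | iter i=4: | u := -5 | iter i=5: | u := -5 | iter i=6: | u := -5 | s := 0 | iter i=2: | s := 3 | iter j=0: | s := 28 | iter j=1: | s := 53 | s := 0 | result 35
g: t := 8 | (7 > t): false | (abs(y) >= abs((-z))): true | t := -7 | u := 1 | iter i=1: | u := -7 | iter i=2: | u := -7 | iter i=3: | u := -7 | iter i=4: | u := -7 | iter i=5: | u := -7 | iter i=6: | u := -7 | s := 0 | iter i=2: | s := 3 | iter j=0: | s := 38 | iter j=1: | s := 73 | s := 0 | result 49
verdict: not equivalent; witness: x=-2, y=-5, z=-4


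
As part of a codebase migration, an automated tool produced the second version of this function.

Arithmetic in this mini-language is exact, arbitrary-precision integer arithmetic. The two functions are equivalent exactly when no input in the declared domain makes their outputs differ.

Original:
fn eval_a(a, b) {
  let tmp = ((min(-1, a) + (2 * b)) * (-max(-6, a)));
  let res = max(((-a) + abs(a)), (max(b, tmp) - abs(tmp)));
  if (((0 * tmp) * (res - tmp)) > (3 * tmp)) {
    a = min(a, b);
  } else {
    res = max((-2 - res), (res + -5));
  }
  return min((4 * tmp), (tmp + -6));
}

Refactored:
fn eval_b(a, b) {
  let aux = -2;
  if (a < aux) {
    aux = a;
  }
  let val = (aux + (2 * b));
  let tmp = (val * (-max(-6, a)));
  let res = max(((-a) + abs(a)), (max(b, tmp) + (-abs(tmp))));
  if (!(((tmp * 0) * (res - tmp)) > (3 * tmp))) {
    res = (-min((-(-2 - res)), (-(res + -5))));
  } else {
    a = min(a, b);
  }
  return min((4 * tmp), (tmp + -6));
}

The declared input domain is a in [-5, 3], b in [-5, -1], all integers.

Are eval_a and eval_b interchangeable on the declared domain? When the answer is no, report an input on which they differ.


Evaluate both at a=-1, b=-5.
eval_a: tmp = -11; res = 2; (((0 * tmp) * (res - tmp)) > (3 * tmp)) -> true; a = -5; return -44
eval_b: aux = -2; (a < aux) -> false; val = -12; tmp = -12; res = 2; (!(((tmp * 0) * (res - tmp)) > (3 * tmp))) -> false; a = -5; return -48
-44 against -48: the behavior changed.
verdict: not equivalent; witness: a=-1, b=-5


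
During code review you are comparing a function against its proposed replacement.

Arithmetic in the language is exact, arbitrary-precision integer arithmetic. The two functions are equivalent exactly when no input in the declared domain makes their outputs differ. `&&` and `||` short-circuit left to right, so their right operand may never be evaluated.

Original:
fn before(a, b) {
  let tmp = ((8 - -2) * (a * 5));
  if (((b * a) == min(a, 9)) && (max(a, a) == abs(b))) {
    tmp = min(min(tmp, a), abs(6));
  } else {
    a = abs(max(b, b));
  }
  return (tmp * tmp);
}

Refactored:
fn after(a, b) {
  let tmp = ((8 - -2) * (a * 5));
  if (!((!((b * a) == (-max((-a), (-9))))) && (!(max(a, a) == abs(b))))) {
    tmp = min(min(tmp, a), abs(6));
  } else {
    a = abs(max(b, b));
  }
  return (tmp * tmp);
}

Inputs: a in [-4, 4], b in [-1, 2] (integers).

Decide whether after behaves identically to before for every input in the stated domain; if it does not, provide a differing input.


At a=1, b=-1: before gives 2500, after gives 1.
verdict: not equivalent; witness: a=1, b=-1
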